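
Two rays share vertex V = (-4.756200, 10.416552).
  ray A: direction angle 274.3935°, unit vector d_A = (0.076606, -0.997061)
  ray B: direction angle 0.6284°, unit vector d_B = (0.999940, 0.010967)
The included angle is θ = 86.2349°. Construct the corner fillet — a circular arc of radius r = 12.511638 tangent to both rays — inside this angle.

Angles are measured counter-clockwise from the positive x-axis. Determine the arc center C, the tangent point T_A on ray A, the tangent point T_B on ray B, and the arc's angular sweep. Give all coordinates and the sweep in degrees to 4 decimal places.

bisector direction at 317.5110° = (0.737406,-0.675449)
center distance |VC| = r/sin(θ/2) = 12.511638/sin(43.1174°) = 18.305353
C = V + |VC|·bis = (8.7423,-1.9478)
T_A = V + ((C−V)·d_A)·d_A = V + 13.3621·d_A = (-3.7326,-2.9063)
T_B = V + ((C−V)·d_B)·d_B = V + 13.3621·d_B = (8.6051,10.5631)
sweep = 180° − θ = 93.7651°

center=(8.7423,-1.9478) T_A=(-3.7326,-2.9063) T_B=(8.6051,10.5631) sweep=93.7651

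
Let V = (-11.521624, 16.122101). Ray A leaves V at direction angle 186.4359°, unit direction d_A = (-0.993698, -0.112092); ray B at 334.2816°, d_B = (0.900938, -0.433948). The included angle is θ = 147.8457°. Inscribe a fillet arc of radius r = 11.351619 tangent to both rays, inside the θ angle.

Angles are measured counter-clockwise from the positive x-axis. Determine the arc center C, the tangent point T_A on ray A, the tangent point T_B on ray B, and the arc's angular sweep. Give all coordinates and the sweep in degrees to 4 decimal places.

bisector direction at 260.3587° = (-0.167479,-0.985876)
center distance |VC| = r/sin(θ/2) = 11.351619/sin(73.9228°) = 11.813655
C = V + |VC|·bis = (-13.5002,4.4753)
T_A = V + ((C−V)·d_A)·d_A = V + 3.2716·d_A = (-14.7726,15.7554)
T_B = V + ((C−V)·d_B)·d_B = V + 3.2716·d_B = (-8.5741,14.7024)
sweep = 180° − θ = 32.1543°

center=(-13.5002,4.4753) T_A=(-14.7726,15.7554) T_B=(-8.5741,14.7024) sweep=32.1543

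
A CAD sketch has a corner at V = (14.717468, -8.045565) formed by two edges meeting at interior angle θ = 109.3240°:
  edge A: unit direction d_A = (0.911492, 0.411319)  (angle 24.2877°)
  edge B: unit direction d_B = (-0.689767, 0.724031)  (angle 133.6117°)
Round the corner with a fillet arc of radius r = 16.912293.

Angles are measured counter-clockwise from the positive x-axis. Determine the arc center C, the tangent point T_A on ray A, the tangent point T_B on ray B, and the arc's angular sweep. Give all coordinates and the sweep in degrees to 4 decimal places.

center=(18.6912,12.3021) T_A=(25.6475,-3.1133) T_B=(6.4462,0.6366) sweep=70.6760

bisector direction at 78.9497° = (0.191671,0.981459)
center distance |VC| = r/sin(θ/2) = 16.912293/sin(54.6620°) = 20.732095
C = V + |VC|·bis = (18.6912,12.3021)
T_A = V + ((C−V)·d_A)·d_A = V + 11.9914·d_A = (25.6475,-3.1133)
T_B = V + ((C−V)·d_B)·d_B = V + 11.9914·d_B = (6.4462,0.6366)
sweep = 180° − θ = 70.6760°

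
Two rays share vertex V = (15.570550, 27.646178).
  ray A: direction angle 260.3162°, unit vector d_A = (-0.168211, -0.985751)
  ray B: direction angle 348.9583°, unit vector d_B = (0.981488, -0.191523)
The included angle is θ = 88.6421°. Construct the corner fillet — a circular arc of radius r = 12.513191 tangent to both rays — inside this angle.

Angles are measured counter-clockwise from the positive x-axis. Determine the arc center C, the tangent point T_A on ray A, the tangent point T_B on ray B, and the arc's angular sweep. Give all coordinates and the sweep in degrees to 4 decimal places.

center=(25.7501,12.9106) T_A=(13.4152,15.0154) T_B=(28.1467,25.1921) sweep=91.3579

bisector direction at 304.6372° = (0.568379,-0.822767)
center distance |VC| = r/sin(θ/2) = 12.513191/sin(44.3210°) = 17.909807
C = V + |VC|·bis = (25.7501,12.9106)
T_A = V + ((C−V)·d_A)·d_A = V + 12.8133·d_A = (13.4152,15.0154)
T_B = V + ((C−V)·d_B)·d_B = V + 12.8133·d_B = (28.1467,25.1921)
sweep = 180° − θ = 91.3579°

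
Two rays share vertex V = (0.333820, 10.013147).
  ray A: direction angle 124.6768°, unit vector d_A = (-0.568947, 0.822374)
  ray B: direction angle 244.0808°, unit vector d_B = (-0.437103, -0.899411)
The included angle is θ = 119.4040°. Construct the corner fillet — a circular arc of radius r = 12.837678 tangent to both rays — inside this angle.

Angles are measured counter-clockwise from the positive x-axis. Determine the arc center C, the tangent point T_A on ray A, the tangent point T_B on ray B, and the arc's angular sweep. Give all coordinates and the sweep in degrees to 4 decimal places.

bisector direction at 184.3788° = (-0.997081,-0.076350)
center distance |VC| = r/sin(θ/2) = 12.837678/sin(59.7020°) = 14.868522
C = V + |VC|·bis = (-14.4913,8.8779)
T_A = V + ((C−V)·d_A)·d_A = V + 7.5011·d_A = (-3.9339,16.1819)
T_B = V + ((C−V)·d_B)·d_B = V + 7.5011·d_B = (-2.9449,3.2665)
sweep = 180° − θ = 60.5960°

center=(-14.4913,8.8779) T_A=(-3.9339,16.1819) T_B=(-2.9449,3.2665) sweep=60.5960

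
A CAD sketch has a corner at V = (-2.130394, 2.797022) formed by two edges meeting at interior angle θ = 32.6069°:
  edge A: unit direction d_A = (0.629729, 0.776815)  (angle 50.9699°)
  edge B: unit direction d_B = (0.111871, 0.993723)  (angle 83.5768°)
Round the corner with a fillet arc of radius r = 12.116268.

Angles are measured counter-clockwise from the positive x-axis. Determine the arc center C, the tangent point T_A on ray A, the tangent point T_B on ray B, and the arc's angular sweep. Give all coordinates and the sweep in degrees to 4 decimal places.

bisector direction at 67.2734° = (0.386335,0.922358)
center distance |VC| = r/sin(θ/2) = 12.116268/sin(16.3035°) = 43.160707
C = V + |VC|·bis = (14.5441,42.6067)
T_A = V + ((C−V)·d_A)·d_A = V + 41.4251·d_A = (23.9562,34.9767)
T_B = V + ((C−V)·d_B)·d_B = V + 41.4251·d_B = (2.5039,43.9621)
sweep = 180° − θ = 147.3931°

center=(14.5441,42.6067) T_A=(23.9562,34.9767) T_B=(2.5039,43.9621) sweep=147.3931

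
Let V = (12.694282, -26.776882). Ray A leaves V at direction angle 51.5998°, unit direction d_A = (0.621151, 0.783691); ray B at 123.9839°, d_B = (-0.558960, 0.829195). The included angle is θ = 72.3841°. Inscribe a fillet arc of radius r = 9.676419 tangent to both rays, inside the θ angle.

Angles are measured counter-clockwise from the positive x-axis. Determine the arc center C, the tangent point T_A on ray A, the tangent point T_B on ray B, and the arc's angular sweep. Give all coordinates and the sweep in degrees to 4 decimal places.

center=(13.3257,-10.4021) T_A=(20.9090,-16.4126) T_B=(5.3020,-15.8108) sweep=107.6159

bisector direction at 87.7918° = (0.038530,0.999257)
center distance |VC| = r/sin(θ/2) = 9.676419/sin(36.1921°) = 16.386998
C = V + |VC|·bis = (13.3257,-10.4021)
T_A = V + ((C−V)·d_A)·d_A = V + 13.2250·d_A = (20.9090,-16.4126)
T_B = V + ((C−V)·d_B)·d_B = V + 13.2250·d_B = (5.3020,-15.8108)
sweep = 180° − θ = 107.6159°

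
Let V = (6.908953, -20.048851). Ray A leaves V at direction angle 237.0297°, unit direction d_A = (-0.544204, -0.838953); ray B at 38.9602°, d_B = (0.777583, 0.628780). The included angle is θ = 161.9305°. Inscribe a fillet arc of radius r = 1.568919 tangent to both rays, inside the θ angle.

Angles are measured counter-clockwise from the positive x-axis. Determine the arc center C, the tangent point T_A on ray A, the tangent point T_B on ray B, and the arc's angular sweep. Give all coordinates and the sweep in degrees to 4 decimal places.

center=(8.0894,-21.1120) T_A=(6.7732,-20.2581) T_B=(7.1029,-19.8920) sweep=18.0695

bisector direction at 317.9950° = (0.743086,-0.669196)
center distance |VC| = r/sin(θ/2) = 1.568919/sin(80.9652°) = 1.588629
C = V + |VC|·bis = (8.0894,-21.1120)
T_A = V + ((C−V)·d_A)·d_A = V + 0.2495·d_A = (6.7732,-20.2581)
T_B = V + ((C−V)·d_B)·d_B = V + 0.2495·d_B = (7.1029,-19.8920)
sweep = 180° − θ = 18.0695°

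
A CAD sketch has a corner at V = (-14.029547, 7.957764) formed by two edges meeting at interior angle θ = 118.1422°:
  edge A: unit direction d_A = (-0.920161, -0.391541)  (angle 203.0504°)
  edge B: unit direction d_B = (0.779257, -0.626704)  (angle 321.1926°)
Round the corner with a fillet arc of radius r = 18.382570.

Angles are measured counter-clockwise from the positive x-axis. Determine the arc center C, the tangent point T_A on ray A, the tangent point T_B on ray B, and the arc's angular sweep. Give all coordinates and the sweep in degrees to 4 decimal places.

center=(-16.9670,-13.2697) T_A=(-24.1645,3.6452) T_B=(-5.4465,1.0550) sweep=61.8578

bisector direction at 262.1215° = (-0.137073,-0.990561)
center distance |VC| = r/sin(θ/2) = 18.382570/sin(59.0711°) = 21.429758
C = V + |VC|·bis = (-16.9670,-13.2697)
T_A = V + ((C−V)·d_A)·d_A = V + 11.0143·d_A = (-24.1645,3.6452)
T_B = V + ((C−V)·d_B)·d_B = V + 11.0143·d_B = (-5.4465,1.0550)
sweep = 180° − θ = 61.8578°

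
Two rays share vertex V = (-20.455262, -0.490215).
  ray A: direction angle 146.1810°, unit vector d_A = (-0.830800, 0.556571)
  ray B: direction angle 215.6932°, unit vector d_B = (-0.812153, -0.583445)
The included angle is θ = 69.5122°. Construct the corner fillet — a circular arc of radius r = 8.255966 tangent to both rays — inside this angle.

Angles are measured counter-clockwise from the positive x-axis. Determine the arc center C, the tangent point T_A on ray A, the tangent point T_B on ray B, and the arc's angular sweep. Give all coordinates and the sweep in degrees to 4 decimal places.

center=(-34.9353,-0.7271) T_A=(-30.3403,6.1320) T_B=(-30.1184,-7.4322) sweep=110.4878

bisector direction at 180.9371° = (-0.999866,-0.016355)
center distance |VC| = r/sin(θ/2) = 8.255966/sin(34.7561°) = 14.482011
C = V + |VC|·bis = (-34.9353,-0.7271)
T_A = V + ((C−V)·d_A)·d_A = V + 11.8982·d_A = (-30.3403,6.1320)
T_B = V + ((C−V)·d_B)·d_B = V + 11.8982·d_B = (-30.1184,-7.4322)
sweep = 180° − θ = 110.4878°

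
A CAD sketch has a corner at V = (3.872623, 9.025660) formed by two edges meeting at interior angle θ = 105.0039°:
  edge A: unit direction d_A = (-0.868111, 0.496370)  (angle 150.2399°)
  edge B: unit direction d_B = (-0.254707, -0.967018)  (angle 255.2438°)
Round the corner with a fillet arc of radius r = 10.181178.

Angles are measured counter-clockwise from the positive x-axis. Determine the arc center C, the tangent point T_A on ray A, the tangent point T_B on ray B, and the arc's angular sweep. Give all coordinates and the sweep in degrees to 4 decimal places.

center=(-7.9625,4.0648) T_A=(-2.9088,12.9032) T_B=(1.8829,1.4716) sweep=74.9961

bisector direction at 202.7418° = (-0.922256,-0.386580)
center distance |VC| = r/sin(θ/2) = 10.181178/sin(52.5020°) = 12.832759
C = V + |VC|·bis = (-7.9625,4.0648)
T_A = V + ((C−V)·d_A)·d_A = V + 7.8117·d_A = (-2.9088,12.9032)
T_B = V + ((C−V)·d_B)·d_B = V + 7.8117·d_B = (1.8829,1.4716)
sweep = 180° − θ = 74.9961°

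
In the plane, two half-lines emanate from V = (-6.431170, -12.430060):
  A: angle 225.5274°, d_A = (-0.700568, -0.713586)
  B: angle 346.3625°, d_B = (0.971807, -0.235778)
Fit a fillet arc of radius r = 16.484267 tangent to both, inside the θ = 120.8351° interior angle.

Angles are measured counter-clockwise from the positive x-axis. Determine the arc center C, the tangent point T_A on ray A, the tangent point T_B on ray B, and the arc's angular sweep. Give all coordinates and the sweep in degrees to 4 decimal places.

center=(-1.2239,-30.6559) T_A=(-12.9869,-19.1076) T_B=(2.6627,-14.6364) sweep=59.1649

bisector direction at 285.9450° = (0.274714,-0.961526)
center distance |VC| = r/sin(θ/2) = 16.484267/sin(60.4175°) = 18.955142
C = V + |VC|·bis = (-1.2239,-30.6559)
T_A = V + ((C−V)·d_A)·d_A = V + 9.3577·d_A = (-12.9869,-19.1076)
T_B = V + ((C−V)·d_B)·d_B = V + 9.3577·d_B = (2.6627,-14.6364)
sweep = 180° − θ = 59.1649°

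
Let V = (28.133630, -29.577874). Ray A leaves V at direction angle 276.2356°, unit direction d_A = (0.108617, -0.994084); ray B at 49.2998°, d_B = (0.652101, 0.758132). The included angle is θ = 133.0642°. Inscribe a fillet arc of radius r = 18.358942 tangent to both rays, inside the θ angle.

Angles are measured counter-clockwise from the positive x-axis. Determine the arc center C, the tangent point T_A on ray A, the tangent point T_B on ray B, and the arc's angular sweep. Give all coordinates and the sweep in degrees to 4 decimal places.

bisector direction at 342.7677° = (0.955112,-0.296247)
center distance |VC| = r/sin(θ/2) = 18.358942/sin(66.5321°) = 20.014473
C = V + |VC|·bis = (47.2497,-35.5071)
T_A = V + ((C−V)·d_A)·d_A = V + 7.9705·d_A = (28.9994,-37.5012)
T_B = V + ((C−V)·d_B)·d_B = V + 7.9705·d_B = (33.3312,-23.5352)
sweep = 180° − θ = 46.9358°

center=(47.2497,-35.5071) T_A=(28.9994,-37.5012) T_B=(33.3312,-23.5352) sweep=46.9358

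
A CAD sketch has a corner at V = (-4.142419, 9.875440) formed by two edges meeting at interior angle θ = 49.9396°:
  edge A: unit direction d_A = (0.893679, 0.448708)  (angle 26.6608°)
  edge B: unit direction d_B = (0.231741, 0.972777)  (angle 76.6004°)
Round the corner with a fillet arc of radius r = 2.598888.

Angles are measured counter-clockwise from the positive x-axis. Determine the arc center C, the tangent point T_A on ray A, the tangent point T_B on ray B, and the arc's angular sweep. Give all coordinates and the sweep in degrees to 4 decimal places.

center=(-0.3209,14.7023) T_A=(0.8452,12.3797) T_B=(-2.8491,15.3045) sweep=130.0604

bisector direction at 51.6306° = (0.620729,0.784025)
center distance |VC| = r/sin(θ/2) = 2.598888/sin(24.9698°) = 6.156453
C = V + |VC|·bis = (-0.3209,14.7023)
T_A = V + ((C−V)·d_A)·d_A = V + 5.5810·d_A = (0.8452,12.3797)
T_B = V + ((C−V)·d_B)·d_B = V + 5.5810·d_B = (-2.8491,15.3045)
sweep = 180° − θ = 130.0604°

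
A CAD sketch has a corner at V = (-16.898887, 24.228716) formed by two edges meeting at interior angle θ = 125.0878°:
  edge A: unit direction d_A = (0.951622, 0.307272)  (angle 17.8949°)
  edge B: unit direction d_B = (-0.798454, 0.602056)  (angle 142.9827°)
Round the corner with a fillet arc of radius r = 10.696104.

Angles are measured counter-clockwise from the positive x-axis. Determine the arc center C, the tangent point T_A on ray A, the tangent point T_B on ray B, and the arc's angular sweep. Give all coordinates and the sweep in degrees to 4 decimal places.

bisector direction at 80.4388° = (0.166101,0.986109)
center distance |VC| = r/sin(θ/2) = 10.696104/sin(62.5439°) = 12.053790
C = V + |VC|·bis = (-14.8967,36.1151)
T_A = V + ((C−V)·d_A)·d_A = V + 5.5576·d_A = (-11.6101,25.9364)
T_B = V + ((C−V)·d_B)·d_B = V + 5.5576·d_B = (-21.3364,27.5747)
sweep = 180° − θ = 54.9122°

center=(-14.8967,36.1151) T_A=(-11.6101,25.9364) T_B=(-21.3364,27.5747) sweep=54.9122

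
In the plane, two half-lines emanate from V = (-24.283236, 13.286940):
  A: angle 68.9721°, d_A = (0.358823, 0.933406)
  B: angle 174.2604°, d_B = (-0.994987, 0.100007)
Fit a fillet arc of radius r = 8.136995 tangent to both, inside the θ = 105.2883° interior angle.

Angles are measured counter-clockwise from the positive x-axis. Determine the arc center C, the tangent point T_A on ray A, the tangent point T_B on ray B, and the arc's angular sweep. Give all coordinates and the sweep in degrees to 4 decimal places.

center=(-29.6496,22.0043) T_A=(-22.0545,19.0846) T_B=(-30.4634,13.9081) sweep=74.7117

bisector direction at 121.6162° = (-0.524227,0.851578)
center distance |VC| = r/sin(θ/2) = 8.136995/sin(52.6442°) = 10.236728
C = V + |VC|·bis = (-29.6496,22.0043)
T_A = V + ((C−V)·d_A)·d_A = V + 6.2113·d_A = (-22.0545,19.0846)
T_B = V + ((C−V)·d_B)·d_B = V + 6.2113·d_B = (-30.4634,13.9081)
sweep = 180° − θ = 74.7117°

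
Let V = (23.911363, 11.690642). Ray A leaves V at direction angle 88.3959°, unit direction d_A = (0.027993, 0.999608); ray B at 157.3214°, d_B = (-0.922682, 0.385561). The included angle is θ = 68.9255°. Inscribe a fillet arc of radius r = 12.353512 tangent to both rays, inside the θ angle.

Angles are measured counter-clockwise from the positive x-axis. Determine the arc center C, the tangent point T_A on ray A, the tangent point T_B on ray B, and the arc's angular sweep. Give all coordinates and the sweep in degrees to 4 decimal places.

center=(12.0666,30.0289) T_A=(24.4152,29.6831) T_B=(7.3035,18.6306) sweep=111.0745

bisector direction at 122.8586° = (-0.542568,0.840012)
center distance |VC| = r/sin(θ/2) = 12.353512/sin(34.4627°) = 21.830995
C = V + |VC|·bis = (12.0666,30.0289)
T_A = V + ((C−V)·d_A)·d_A = V + 17.9995·d_A = (24.4152,29.6831)
T_B = V + ((C−V)·d_B)·d_B = V + 17.9995·d_B = (7.3035,18.6306)
sweep = 180° − θ = 111.0745°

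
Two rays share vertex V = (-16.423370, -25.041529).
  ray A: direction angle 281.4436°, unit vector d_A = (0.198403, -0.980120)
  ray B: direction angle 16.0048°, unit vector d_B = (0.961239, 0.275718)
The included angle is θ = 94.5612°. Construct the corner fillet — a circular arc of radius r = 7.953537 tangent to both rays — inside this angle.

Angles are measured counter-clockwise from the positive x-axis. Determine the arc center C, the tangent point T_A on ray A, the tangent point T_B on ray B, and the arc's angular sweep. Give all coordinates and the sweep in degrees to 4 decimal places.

center=(-7.1708,-30.6618) T_A=(-14.9662,-32.2398) T_B=(-9.3637,-23.0166) sweep=85.4388

bisector direction at 328.7242° = (0.854678,-0.519158)
center distance |VC| = r/sin(θ/2) = 7.953537/sin(47.2806°) = 10.825779
C = V + |VC|·bis = (-7.1708,-30.6618)
T_A = V + ((C−V)·d_A)·d_A = V + 7.3443·d_A = (-14.9662,-32.2398)
T_B = V + ((C−V)·d_B)·d_B = V + 7.3443·d_B = (-9.3637,-23.0166)
sweep = 180° − θ = 85.4388°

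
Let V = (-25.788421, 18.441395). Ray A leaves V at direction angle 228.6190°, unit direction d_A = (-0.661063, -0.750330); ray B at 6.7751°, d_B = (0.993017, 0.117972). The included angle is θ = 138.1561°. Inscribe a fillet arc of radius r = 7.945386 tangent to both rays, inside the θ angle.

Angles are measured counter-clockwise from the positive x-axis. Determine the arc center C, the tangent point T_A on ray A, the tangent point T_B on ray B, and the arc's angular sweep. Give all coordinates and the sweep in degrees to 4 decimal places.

center=(-21.8348,10.9098) T_A=(-27.7964,16.1622) T_B=(-22.7721,18.7997) sweep=41.8439

bisector direction at 297.6970° = (0.464796,-0.885418)
center distance |VC| = r/sin(θ/2) = 7.945386/sin(69.0781°) = 8.506220
C = V + |VC|·bis = (-21.8348,10.9098)
T_A = V + ((C−V)·d_A)·d_A = V + 3.0375·d_A = (-27.7964,16.1622)
T_B = V + ((C−V)·d_B)·d_B = V + 3.0375·d_B = (-22.7721,18.7997)
sweep = 180° − θ = 41.8439°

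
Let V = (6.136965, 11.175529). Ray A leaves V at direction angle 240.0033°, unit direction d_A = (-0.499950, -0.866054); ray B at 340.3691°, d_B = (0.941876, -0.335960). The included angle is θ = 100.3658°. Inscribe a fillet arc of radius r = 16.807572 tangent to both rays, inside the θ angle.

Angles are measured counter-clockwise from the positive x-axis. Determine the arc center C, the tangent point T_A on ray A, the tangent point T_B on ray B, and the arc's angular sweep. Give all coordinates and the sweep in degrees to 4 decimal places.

center=(13.6879,-9.3626) T_A=(-0.8684,-0.9597) T_B=(19.3346,6.4680) sweep=79.6342

bisector direction at 290.1862° = (0.345072,-0.938576)
center distance |VC| = r/sin(θ/2) = 16.807572/sin(50.1829°) = 21.882225
C = V + |VC|·bis = (13.6879,-9.3626)
T_A = V + ((C−V)·d_A)·d_A = V + 14.0120·d_A = (-0.8684,-0.9597)
T_B = V + ((C−V)·d_B)·d_B = V + 14.0120·d_B = (19.3346,6.4680)
sweep = 180° − θ = 79.6342°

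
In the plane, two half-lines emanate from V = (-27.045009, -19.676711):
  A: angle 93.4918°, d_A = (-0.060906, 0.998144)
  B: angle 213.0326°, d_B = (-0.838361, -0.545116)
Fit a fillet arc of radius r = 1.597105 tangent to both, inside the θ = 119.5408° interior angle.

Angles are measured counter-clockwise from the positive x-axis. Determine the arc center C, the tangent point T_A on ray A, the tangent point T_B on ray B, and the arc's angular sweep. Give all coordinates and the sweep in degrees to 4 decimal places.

center=(-28.6958,-18.8451) T_A=(-27.1017,-18.7478) T_B=(-27.8252,-20.1840) sweep=60.4592

bisector direction at 153.2622° = (-0.893075,0.449908)
center distance |VC| = r/sin(θ/2) = 1.597105/sin(59.7704°) = 1.848469
C = V + |VC|·bis = (-28.6958,-18.8451)
T_A = V + ((C−V)·d_A)·d_A = V + 0.9306·d_A = (-27.1017,-18.7478)
T_B = V + ((C−V)·d_B)·d_B = V + 0.9306·d_B = (-27.8252,-20.1840)
sweep = 180° − θ = 60.4592°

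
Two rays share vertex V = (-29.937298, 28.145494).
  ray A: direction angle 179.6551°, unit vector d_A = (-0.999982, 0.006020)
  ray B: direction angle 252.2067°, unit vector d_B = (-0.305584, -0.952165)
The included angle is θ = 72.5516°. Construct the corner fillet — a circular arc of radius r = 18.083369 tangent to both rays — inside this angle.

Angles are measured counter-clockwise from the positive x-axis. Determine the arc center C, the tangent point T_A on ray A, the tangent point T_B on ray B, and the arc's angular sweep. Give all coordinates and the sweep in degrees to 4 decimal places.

center=(-54.6850,10.2108) T_A=(-54.5762,28.2938) T_B=(-37.4667,4.6848) sweep=107.4484

bisector direction at 215.9309° = (-0.809725,-0.586809)
center distance |VC| = r/sin(θ/2) = 18.083369/sin(36.2758°) = 30.563128
C = V + |VC|·bis = (-54.6850,10.2108)
T_A = V + ((C−V)·d_A)·d_A = V + 24.6393·d_A = (-54.5762,28.2938)
T_B = V + ((C−V)·d_B)·d_B = V + 24.6393·d_B = (-37.4667,4.6848)
sweep = 180° − θ = 107.4484°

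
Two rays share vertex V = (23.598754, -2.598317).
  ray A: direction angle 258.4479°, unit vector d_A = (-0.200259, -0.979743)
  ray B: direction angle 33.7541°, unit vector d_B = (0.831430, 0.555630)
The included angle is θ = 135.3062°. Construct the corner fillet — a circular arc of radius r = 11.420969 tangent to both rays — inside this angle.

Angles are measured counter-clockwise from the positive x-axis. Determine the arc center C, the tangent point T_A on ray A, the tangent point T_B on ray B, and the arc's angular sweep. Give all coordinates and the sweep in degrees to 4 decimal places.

bisector direction at 326.1010° = (0.830022,-0.557731)
center distance |VC| = r/sin(θ/2) = 11.420969/sin(67.6531°) = 12.348344
C = V + |VC|·bis = (33.8482,-9.4854)
T_A = V + ((C−V)·d_A)·d_A = V + 4.6950·d_A = (22.6585,-7.1982)
T_B = V + ((C−V)·d_B)·d_B = V + 4.6950·d_B = (27.5023,0.0104)
sweep = 180° − θ = 44.6938°

center=(33.8482,-9.4854) T_A=(22.6585,-7.1982) T_B=(27.5023,0.0104) sweep=44.6938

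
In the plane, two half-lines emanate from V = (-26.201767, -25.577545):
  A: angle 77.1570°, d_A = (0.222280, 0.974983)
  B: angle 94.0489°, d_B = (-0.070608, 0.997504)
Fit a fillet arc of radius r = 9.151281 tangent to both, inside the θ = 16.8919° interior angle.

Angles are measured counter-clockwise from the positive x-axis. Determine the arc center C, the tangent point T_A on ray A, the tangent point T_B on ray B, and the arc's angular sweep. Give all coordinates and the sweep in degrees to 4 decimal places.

center=(-21.4249,36.5451) T_A=(-12.5026,34.5109) T_B=(-30.5533,35.8989) sweep=163.1081

bisector direction at 85.6029° = (0.076668,0.997057)
center distance |VC| = r/sin(θ/2) = 9.151281/sin(8.4459°) = 62.306018
C = V + |VC|·bis = (-21.4249,36.5451)
T_A = V + ((C−V)·d_A)·d_A = V + 61.6303·d_A = (-12.5026,34.5109)
T_B = V + ((C−V)·d_B)·d_B = V + 61.6303·d_B = (-30.5533,35.8989)
sweep = 180° − θ = 163.1081°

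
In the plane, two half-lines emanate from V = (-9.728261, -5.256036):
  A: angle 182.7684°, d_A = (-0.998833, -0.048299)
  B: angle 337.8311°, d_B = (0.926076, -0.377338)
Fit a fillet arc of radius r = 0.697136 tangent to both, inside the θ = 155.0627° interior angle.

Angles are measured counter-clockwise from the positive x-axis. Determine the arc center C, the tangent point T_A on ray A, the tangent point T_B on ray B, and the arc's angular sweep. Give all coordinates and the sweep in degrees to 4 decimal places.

center=(-9.8486,-5.9598) T_A=(-9.8822,-5.2635) T_B=(-9.5855,-5.3142) sweep=24.9373

bisector direction at 260.2998° = (-0.168494,-0.985703)
center distance |VC| = r/sin(θ/2) = 0.697136/sin(77.5314°) = 0.713976
C = V + |VC|·bis = (-9.8486,-5.9598)
T_A = V + ((C−V)·d_A)·d_A = V + 0.1542·d_A = (-9.8822,-5.2635)
T_B = V + ((C−V)·d_B)·d_B = V + 0.1542·d_B = (-9.5855,-5.3142)
sweep = 180° − θ = 24.9373°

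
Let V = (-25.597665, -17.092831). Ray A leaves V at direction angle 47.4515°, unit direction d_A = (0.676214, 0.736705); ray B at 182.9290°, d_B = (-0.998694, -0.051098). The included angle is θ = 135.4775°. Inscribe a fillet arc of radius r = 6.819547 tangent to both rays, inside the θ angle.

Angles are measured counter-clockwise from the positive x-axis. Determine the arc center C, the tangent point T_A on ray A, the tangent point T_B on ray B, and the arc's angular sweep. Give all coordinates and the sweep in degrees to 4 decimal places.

bisector direction at 115.1902° = (-0.425625,0.904899)
center distance |VC| = r/sin(θ/2) = 6.819547/sin(67.7387°) = 7.368770
C = V + |VC|·bis = (-28.7340,-10.4248)
T_A = V + ((C−V)·d_A)·d_A = V + 2.7915·d_A = (-23.7100,-15.0363)
T_B = V + ((C−V)·d_B)·d_B = V + 2.7915·d_B = (-28.3855,-17.2355)
sweep = 180° − θ = 44.5225°

center=(-28.7340,-10.4248) T_A=(-23.7100,-15.0363) T_B=(-28.3855,-17.2355) sweep=44.5225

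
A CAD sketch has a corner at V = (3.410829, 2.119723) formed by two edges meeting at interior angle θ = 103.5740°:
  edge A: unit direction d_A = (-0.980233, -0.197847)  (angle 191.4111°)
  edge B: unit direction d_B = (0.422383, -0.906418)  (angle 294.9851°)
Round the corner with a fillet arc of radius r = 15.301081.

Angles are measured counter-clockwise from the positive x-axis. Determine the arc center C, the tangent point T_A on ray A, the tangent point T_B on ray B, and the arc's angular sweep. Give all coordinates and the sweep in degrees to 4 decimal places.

bisector direction at 243.1981° = (-0.450907,-0.892571)
center distance |VC| = r/sin(θ/2) = 15.301081/sin(51.7870°) = 19.474047
C = V + |VC|·bis = (-5.3702,-15.2622)
T_A = V + ((C−V)·d_A)·d_A = V + 12.0464·d_A = (-8.3974,-0.2636)
T_B = V + ((C−V)·d_B)·d_B = V + 12.0464·d_B = (8.4990,-8.7993)
sweep = 180° − θ = 76.4260°

center=(-5.3702,-15.2622) T_A=(-8.3974,-0.2636) T_B=(8.4990,-8.7993) sweep=76.4260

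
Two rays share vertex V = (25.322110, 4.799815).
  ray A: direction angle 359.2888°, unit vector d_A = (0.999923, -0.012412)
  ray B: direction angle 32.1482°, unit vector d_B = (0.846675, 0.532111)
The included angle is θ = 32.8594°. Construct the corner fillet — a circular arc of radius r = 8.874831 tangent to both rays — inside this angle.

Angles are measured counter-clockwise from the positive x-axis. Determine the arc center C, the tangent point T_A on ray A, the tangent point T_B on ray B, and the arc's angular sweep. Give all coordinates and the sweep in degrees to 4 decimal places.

bisector direction at 15.7185° = (0.962604,0.270911)
center distance |VC| = r/sin(θ/2) = 8.874831/sin(16.4297°) = 31.377712
C = V + |VC|·bis = (55.5264,13.3004)
T_A = V + ((C−V)·d_A)·d_A = V + 30.0965·d_A = (55.4163,4.4262)
T_B = V + ((C−V)·d_B)·d_B = V + 30.0965·d_B = (50.8040,20.8145)
sweep = 180° − θ = 147.1406°

center=(55.5264,13.3004) T_A=(55.4163,4.4262) T_B=(50.8040,20.8145) sweep=147.1406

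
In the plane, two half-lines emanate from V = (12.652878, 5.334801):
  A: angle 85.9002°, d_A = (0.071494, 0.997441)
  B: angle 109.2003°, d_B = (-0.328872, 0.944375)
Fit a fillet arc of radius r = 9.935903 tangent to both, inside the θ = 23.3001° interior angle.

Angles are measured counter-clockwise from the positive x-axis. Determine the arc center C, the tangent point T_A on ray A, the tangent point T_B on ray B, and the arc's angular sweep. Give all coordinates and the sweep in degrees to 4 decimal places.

center=(6.1877,54.1120) T_A=(16.0982,53.4017) T_B=(-3.1955,50.8444) sweep=156.6999

bisector direction at 97.5503° = (-0.131396,0.991330)
center distance |VC| = r/sin(θ/2) = 9.935903/sin(11.6501°) = 49.203827
C = V + |VC|·bis = (6.1877,54.1120)
T_A = V + ((C−V)·d_A)·d_A = V + 48.1902·d_A = (16.0982,53.4017)
T_B = V + ((C−V)·d_B)·d_B = V + 48.1902·d_B = (-3.1955,50.8444)
sweep = 180° − θ = 156.6999°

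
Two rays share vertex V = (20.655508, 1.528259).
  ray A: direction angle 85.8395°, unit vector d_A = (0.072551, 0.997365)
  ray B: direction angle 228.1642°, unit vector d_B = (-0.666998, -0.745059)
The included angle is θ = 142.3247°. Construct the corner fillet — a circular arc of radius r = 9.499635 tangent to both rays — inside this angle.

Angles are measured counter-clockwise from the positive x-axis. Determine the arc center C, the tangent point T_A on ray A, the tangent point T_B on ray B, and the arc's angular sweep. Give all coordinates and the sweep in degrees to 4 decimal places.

bisector direction at 157.0018° = (-0.920517,0.390701)
center distance |VC| = r/sin(θ/2) = 9.499635/sin(71.1624°) = 10.037258
C = V + |VC|·bis = (11.4160,5.4498)
T_A = V + ((C−V)·d_A)·d_A = V + 3.2409·d_A = (20.8906,4.7606)
T_B = V + ((C−V)·d_B)·d_B = V + 3.2409·d_B = (18.4938,-0.8864)
sweep = 180° − θ = 37.6753°

center=(11.4160,5.4498) T_A=(20.8906,4.7606) T_B=(18.4938,-0.8864) sweep=37.6753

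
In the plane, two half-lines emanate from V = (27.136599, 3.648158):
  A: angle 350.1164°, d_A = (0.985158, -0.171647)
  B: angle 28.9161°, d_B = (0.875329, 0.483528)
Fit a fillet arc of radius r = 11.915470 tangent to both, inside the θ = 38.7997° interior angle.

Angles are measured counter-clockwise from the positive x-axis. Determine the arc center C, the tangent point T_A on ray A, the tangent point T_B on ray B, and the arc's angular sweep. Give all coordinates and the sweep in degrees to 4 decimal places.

center=(62.5158,9.5789) T_A=(60.4705,-2.1597) T_B=(56.7543,20.0089) sweep=141.2003

bisector direction at 9.5163° = (0.986239,0.165327)
center distance |VC| = r/sin(θ/2) = 11.915470/sin(19.3999°) = 35.872826
C = V + |VC|·bis = (62.5158,9.5789)
T_A = V + ((C−V)·d_A)·d_A = V + 33.8361·d_A = (60.4705,-2.1597)
T_B = V + ((C−V)·d_B)·d_B = V + 33.8361·d_B = (56.7543,20.0089)
sweep = 180° − θ = 141.2003°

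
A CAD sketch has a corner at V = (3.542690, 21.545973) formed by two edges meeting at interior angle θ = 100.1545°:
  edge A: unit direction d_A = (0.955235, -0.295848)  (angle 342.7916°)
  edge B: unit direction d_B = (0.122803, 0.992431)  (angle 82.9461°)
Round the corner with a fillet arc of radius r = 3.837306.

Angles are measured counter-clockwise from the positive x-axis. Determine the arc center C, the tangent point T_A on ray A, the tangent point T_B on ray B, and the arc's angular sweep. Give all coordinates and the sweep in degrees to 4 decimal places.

center=(7.7453,24.2615) T_A=(6.6100,20.5960) T_B=(3.9370,24.7327) sweep=79.8455

bisector direction at 32.8689° = (0.839915,0.542718)
center distance |VC| = r/sin(θ/2) = 3.837306/sin(50.0772°) = 5.003591
C = V + |VC|·bis = (7.7453,24.2615)
T_A = V + ((C−V)·d_A)·d_A = V + 3.2111·d_A = (6.6100,20.5960)
T_B = V + ((C−V)·d_B)·d_B = V + 3.2111·d_B = (3.9370,24.7327)
sweep = 180° − θ = 79.8455°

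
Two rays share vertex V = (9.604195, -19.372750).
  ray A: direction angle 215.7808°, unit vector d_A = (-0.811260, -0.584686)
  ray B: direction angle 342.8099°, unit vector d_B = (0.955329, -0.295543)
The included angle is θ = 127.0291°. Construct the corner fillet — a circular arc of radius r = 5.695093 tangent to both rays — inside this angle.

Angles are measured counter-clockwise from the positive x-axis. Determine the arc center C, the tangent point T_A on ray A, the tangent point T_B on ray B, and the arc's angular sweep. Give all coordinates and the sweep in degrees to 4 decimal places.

center=(10.6320,-25.6521) T_A=(7.3021,-21.0319) T_B=(12.3151,-20.2114) sweep=52.9709

bisector direction at 279.2954° = (0.161524,-0.986869)
center distance |VC| = r/sin(θ/2) = 5.695093/sin(63.5145°) = 6.362894
C = V + |VC|·bis = (10.6320,-25.6521)
T_A = V + ((C−V)·d_A)·d_A = V + 2.8377·d_A = (7.3021,-21.0319)
T_B = V + ((C−V)·d_B)·d_B = V + 2.8377·d_B = (12.3151,-20.2114)
sweep = 180° − θ = 52.9709°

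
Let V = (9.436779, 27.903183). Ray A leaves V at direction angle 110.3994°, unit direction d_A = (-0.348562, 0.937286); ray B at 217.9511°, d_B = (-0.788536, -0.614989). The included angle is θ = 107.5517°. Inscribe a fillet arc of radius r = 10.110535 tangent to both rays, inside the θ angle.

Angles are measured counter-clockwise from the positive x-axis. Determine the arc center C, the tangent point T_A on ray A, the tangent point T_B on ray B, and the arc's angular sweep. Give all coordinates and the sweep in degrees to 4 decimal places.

center=(-2.6213,31.3209) T_A=(6.8552,34.8450) T_B=(3.5966,23.3484) sweep=72.4483

bisector direction at 164.1752° = (-0.962100,0.272696)
center distance |VC| = r/sin(θ/2) = 10.110535/sin(53.7758°) = 12.533028
C = V + |VC|·bis = (-2.6213,31.3209)
T_A = V + ((C−V)·d_A)·d_A = V + 7.4063·d_A = (6.8552,34.8450)
T_B = V + ((C−V)·d_B)·d_B = V + 7.4063·d_B = (3.5966,23.3484)
sweep = 180° − θ = 72.4483°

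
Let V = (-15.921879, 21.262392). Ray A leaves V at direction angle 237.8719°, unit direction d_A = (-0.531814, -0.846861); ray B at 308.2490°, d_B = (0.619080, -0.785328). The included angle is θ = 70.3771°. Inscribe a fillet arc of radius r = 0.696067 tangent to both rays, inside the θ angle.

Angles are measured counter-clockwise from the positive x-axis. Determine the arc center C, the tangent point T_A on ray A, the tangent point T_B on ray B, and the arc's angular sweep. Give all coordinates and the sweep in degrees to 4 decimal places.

bisector direction at 273.0605° = (0.053390,-0.998574)
center distance |VC| = r/sin(θ/2) = 0.696067/sin(35.1885°) = 1.207886
C = V + |VC|·bis = (-15.8574,20.0562)
T_A = V + ((C−V)·d_A)·d_A = V + 0.9872·d_A = (-16.4469,20.4264)
T_B = V + ((C−V)·d_B)·d_B = V + 0.9872·d_B = (-15.3107,20.4872)
sweep = 180° − θ = 109.6229°

center=(-15.8574,20.0562) T_A=(-16.4469,20.4264) T_B=(-15.3107,20.4872) sweep=109.6229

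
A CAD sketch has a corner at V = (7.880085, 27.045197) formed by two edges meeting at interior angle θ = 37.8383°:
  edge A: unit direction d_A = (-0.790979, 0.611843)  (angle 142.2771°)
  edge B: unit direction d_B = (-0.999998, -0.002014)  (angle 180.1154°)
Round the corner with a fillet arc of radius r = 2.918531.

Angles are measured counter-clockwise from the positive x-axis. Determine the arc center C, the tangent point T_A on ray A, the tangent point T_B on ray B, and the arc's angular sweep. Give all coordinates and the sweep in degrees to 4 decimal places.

bisector direction at 161.1962° = (-0.946628,0.322328)
center distance |VC| = r/sin(θ/2) = 2.918531/sin(18.9191°) = 9.001322
C = V + |VC|·bis = (-0.6408,29.9466)
T_A = V + ((C−V)·d_A)·d_A = V + 8.5150·d_A = (1.1449,32.2551)
T_B = V + ((C−V)·d_B)·d_B = V + 8.5150·d_B = (-0.6349,27.0280)
sweep = 180° − θ = 142.1617°

center=(-0.6408,29.9466) T_A=(1.1449,32.2551) T_B=(-0.6349,27.0280) sweep=142.1617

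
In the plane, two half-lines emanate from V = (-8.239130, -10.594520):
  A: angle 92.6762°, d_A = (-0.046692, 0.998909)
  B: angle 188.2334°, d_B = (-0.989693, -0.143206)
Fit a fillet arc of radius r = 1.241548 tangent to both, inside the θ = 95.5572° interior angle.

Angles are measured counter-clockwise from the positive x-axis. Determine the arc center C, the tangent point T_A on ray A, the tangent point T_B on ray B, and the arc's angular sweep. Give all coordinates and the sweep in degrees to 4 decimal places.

center=(-9.5319,-9.5271) T_A=(-8.2917,-9.4691) T_B=(-9.3541,-10.7559) sweep=84.4428

bisector direction at 140.4548° = (-0.771123,0.636687)
center distance |VC| = r/sin(θ/2) = 1.241548/sin(47.7786°) = 1.676513
C = V + |VC|·bis = (-9.5319,-9.5271)
T_A = V + ((C−V)·d_A)·d_A = V + 1.1266·d_A = (-8.2917,-9.4691)
T_B = V + ((C−V)·d_B)·d_B = V + 1.1266·d_B = (-9.3541,-10.7559)
sweep = 180° − θ = 84.4428°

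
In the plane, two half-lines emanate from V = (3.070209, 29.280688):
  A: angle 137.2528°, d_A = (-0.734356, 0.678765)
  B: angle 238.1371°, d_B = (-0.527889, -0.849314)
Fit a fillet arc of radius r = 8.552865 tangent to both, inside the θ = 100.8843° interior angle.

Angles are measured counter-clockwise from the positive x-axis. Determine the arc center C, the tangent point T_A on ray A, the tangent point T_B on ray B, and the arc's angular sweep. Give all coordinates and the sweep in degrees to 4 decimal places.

bisector direction at 187.6950° = (-0.990995,-0.133899)
center distance |VC| = r/sin(θ/2) = 8.552865/sin(50.4421°) = 11.093470
C = V + |VC|·bis = (-7.9234,27.7953)
T_A = V + ((C−V)·d_A)·d_A = V + 7.0650·d_A = (-2.1180,34.0761)
T_B = V + ((C−V)·d_B)·d_B = V + 7.0650·d_B = (-0.6593,23.2803)
sweep = 180° − θ = 79.1157°

center=(-7.9234,27.7953) T_A=(-2.1180,34.0761) T_B=(-0.6593,23.2803) sweep=79.1157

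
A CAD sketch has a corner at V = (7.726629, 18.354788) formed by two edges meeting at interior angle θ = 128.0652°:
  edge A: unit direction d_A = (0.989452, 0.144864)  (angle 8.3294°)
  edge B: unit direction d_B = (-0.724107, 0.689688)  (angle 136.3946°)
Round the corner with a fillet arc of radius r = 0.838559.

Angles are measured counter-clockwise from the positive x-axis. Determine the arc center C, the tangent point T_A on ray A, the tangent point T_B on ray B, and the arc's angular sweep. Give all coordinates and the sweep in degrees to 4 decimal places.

bisector direction at 72.3620° = (0.303002,0.952990)
center distance |VC| = r/sin(θ/2) = 0.838559/sin(64.0326°) = 0.932724
C = V + |VC|·bis = (8.0092,19.2437)
T_A = V + ((C−V)·d_A)·d_A = V + 0.4084·d_A = (8.1307,18.4140)
T_B = V + ((C−V)·d_B)·d_B = V + 0.4084·d_B = (7.4309,18.6365)
sweep = 180° − θ = 51.9348°

center=(8.0092,19.2437) T_A=(8.1307,18.4140) T_B=(7.4309,18.6365) sweep=51.9348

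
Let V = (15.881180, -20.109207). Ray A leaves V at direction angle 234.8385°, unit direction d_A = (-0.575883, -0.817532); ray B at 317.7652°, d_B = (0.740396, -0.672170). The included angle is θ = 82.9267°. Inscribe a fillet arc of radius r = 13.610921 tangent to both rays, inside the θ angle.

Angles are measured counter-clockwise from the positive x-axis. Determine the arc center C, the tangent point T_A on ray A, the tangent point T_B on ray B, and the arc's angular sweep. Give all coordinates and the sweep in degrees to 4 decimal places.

bisector direction at 276.3019° = (0.109766,-0.993957)
center distance |VC| = r/sin(θ/2) = 13.610921/sin(41.4633°) = 20.555931
C = V + |VC|·bis = (18.1375,-40.5409)
T_A = V + ((C−V)·d_A)·d_A = V + 15.4042·d_A = (7.0102,-32.7026)
T_B = V + ((C−V)·d_B)·d_B = V + 15.4042·d_B = (27.2864,-30.4634)
sweep = 180° − θ = 97.0733°

center=(18.1375,-40.5409) T_A=(7.0102,-32.7026) T_B=(27.2864,-30.4634) sweep=97.0733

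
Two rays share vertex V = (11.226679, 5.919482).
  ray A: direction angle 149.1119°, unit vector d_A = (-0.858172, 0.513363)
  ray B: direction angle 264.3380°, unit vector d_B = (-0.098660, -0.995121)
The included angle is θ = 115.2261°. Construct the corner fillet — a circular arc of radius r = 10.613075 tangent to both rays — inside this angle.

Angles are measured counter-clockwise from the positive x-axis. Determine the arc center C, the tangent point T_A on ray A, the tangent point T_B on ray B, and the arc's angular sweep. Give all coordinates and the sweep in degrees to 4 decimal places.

bisector direction at 206.7250° = (-0.893176,-0.449708)
center distance |VC| = r/sin(θ/2) = 10.613075/sin(57.6131°) = 12.568033
C = V + |VC|·bis = (0.0012,0.2675)
T_A = V + ((C−V)·d_A)·d_A = V + 6.7319·d_A = (5.4496,9.3754)
T_B = V + ((C−V)·d_B)·d_B = V + 6.7319·d_B = (10.5625,-0.7795)
sweep = 180° − θ = 64.7739°

center=(0.0012,0.2675) T_A=(5.4496,9.3754) T_B=(10.5625,-0.7795) sweep=64.7739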